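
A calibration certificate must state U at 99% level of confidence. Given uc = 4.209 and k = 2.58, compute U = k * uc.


U = k * uc
U = 2.58 * 4.209
U = 10.8592

10.8592


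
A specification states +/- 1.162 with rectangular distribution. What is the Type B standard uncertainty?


u_B = half_width / sqrt(3)
u_B = 1.162 / 1.7320508
u_B = 0.6709

0.6709


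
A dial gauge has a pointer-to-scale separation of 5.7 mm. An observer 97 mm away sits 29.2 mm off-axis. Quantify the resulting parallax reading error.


error = h * offset / d
= 5.7 * 29.2 / 97
= 1.7159

1.7159


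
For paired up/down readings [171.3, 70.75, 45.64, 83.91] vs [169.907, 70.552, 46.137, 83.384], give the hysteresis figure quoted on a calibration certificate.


|171.3 - 169.907| = 1.3930
|70.75 - 70.552| = 0.1980
|45.64 - 46.137| = 0.4970
|83.91 - 83.384| = 0.5260
hysteresis = max(diffs) = 1.3930

1.3930


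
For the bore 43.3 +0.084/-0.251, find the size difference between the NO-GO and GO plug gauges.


GO = nominal - lower_tol (smallest hole = maximum material condition)
GO = 43.3 - 0.251 = 43.049
NO-GO = nominal + upper_tol (largest hole = least material condition)
NO-GO = 43.3 + 0.084 = 43.384
spread = NO-GO - GO = 43.384 - 43.049 = 0.3350

0.3350


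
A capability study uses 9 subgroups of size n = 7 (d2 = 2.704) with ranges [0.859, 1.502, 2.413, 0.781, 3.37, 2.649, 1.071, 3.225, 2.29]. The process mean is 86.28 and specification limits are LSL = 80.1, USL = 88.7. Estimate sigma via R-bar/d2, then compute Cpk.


R_bar = (0.859 + 1.502 + 2.413 + 0.781 + 3.37 + 2.649 + 1.071 + 3.225 + 2.29) / 9 = 2.0177778
sigma = R_bar / d2 = 2.0177778 / 2.704 = 0.7462196
Cp = (USL - LSL)/(6*sigma) = (88.7 - 80.1)/(6*0.7462196) = 1.9208
Cpu = (88.7 - 86.28)/(3*0.7462196) = 1.0810
Cpl = (86.28 - 80.1)/(3*0.7462196) = 2.7606
Cpk = min(Cpu, Cpl) = 1.0810

1.0810


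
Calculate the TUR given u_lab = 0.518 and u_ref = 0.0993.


TUR = u_lab / u_ref
= 0.518 / 0.0993
= 5.2165

5.2165


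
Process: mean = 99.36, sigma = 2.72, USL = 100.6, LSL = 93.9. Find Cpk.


Cpu = (USL - mean) / (3*sigma) = (100.6 - 99.36) / (3*2.72) = 0.1520
Cpl = (mean - LSL) / (3*sigma) = (99.36 - 93.9) / (3*2.72) = 0.6691
Cpk = min(Cpu, Cpl) = 0.1520

0.1520


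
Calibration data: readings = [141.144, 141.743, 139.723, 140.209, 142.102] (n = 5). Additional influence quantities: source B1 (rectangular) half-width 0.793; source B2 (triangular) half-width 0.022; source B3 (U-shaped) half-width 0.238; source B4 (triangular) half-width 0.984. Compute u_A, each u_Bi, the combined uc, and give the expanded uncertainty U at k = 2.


mean = (141.144 + 141.743 + 139.723 + 140.209 + 142.102) / 5 = 140.9842
s = sqrt(sum((x - mean)^2)/(n-1)) = 1.0052799
u_A = s / sqrt(n) = 1.0052799 / sqrt(5) = 0.44957484
u_B1 = 0.793 / sqrt(3) = 0.45783876
u_B2 = 0.022 / sqrt(6) = 0.0089814624
u_B3 = 0.238 / sqrt(2) = 0.16829141
u_B4 = 0.984 / sqrt(6) = 0.40171632
uc = sqrt(0.44957484^2 + 0.45783876^2 + 0.0089814624^2 + 0.16829141^2 + 0.40171632^2) = 0.77557239
U = k * uc = 2 * 0.77557239
U = 1.5511

1.5511


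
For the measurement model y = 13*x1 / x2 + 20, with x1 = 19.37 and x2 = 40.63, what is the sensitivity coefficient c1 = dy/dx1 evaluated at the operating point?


y = 13*x1 / x2 + 20
dy/dx1 = 13/x2
Evaluate at x2 = 40.63: c1 = 13 / 40.63
c1 = 0.3200

0.3200


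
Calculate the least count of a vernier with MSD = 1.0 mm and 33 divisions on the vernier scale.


LC = MSD / n_div
= 1.0 / 33
= 0.0303

0.0303


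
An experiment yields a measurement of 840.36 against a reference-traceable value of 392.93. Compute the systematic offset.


Systematic error = measured - true
= 840.36 - 392.93
= 447.4300

447.4300


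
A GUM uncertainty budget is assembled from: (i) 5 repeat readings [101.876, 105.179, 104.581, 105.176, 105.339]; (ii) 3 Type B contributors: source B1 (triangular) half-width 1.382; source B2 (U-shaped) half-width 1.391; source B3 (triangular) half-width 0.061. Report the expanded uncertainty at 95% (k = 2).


mean = (101.876 + 105.179 + 104.581 + 105.176 + 105.339) / 5 = 104.4302
s = sqrt(sum((x - mean)^2)/(n-1)) = 1.4568386
u_A = s / sqrt(n) = 1.4568386 / sqrt(5) = 0.65151803
u_B1 = 1.382 / sqrt(6) = 0.56419914
u_B2 = 1.391 / sqrt(2) = 0.98358553
u_B3 = 0.061 / sqrt(6) = 0.024903146
uc = sqrt(0.65151803^2 + 0.56419914^2 + 0.98358553^2 + 0.024903146^2) = 1.3079974
U = k * uc = 2 * 1.3079974
U = 2.6160

2.6160


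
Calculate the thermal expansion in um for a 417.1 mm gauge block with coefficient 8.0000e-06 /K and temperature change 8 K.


dL = L * alpha * dT
= 417.1 * 8.0000e-06 * 8
= 0.0266944 mm
dL_um = 0.0266944 * 1000 = 26.6944 um

26.6944


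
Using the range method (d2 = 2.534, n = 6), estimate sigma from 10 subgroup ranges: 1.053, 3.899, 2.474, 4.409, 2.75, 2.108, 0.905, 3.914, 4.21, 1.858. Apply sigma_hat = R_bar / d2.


R_bar = (1.053 + 3.899 + 2.474 + 4.409 + 2.75 + 2.108 + 0.905 + 3.914 + 4.21 + 1.858) / 10
R_bar = 27.58 / 10 = 2.758
sigma_hat = R_bar / d2 = 2.758 / 2.534 = 1.0884

1.0884


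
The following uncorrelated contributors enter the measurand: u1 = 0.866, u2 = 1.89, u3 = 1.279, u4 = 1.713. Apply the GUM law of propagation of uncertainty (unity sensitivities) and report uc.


uc = sqrt(0.866^2 + 1.89^2 + 1.279^2 + 1.713^2)
uc = sqrt(8.892266)
uc = 2.9820

2.9820


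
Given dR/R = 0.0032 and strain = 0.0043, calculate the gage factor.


GF = (dR/R) / epsilon
= 0.0032 / 0.0043
= 0.7442

0.7442


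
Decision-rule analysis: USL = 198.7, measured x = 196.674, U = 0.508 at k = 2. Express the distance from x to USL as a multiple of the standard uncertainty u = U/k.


u = U / k = 0.508 / 2 = 0.254
margin = |USL - x| = |198.7 - 196.674| = 2.026
z = margin / u = 2.026 / 0.254
z = 7.9764

7.9764


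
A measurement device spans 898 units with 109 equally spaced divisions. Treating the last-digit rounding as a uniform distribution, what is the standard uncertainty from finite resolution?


resolution = range / divisions
resolution = 898 / 109 = 8.2385321
u_res = resolution / (2*sqrt(3))
u_res = 8.2385321 / 3.4641016
u_res = 2.3783

2.3783


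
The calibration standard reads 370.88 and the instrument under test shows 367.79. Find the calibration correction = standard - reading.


Correction = standard - reading
= 370.88 - 367.79
= 3.0900

3.0900


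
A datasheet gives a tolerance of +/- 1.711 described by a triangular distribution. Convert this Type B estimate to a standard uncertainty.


u_B = half_width / sqrt(6)
u_B = 1.711 / 2.4494897
u_B = 0.6985

0.6985


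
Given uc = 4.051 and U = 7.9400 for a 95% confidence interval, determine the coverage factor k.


k = U / uc
k = 7.9400 / 4.051
k = 1.96

1.96


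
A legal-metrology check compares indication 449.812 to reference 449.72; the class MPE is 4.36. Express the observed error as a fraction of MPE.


e = indication - reference = 449.812 - 449.72 = 0.0920
|e| = 0.0920
ratio = |e| / MPE = 0.0920 / 4.36
ratio = 0.0211

0.0211


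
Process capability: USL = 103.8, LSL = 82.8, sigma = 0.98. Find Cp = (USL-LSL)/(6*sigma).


Cp = (USL - LSL) / (6 * sigma)
= (103.8 - 82.8) / (6 * 0.98)
= 21.0000 / 5.8800
= 3.5714

3.5714


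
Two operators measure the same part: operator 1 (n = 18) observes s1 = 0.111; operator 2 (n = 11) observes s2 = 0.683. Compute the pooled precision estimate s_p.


s_p = sqrt(((n1-1)*s1^2 + (n2-1)*s2^2) / (n1+n2-2))
numerator = (18-1)*0.111^2 + (11-1)*0.683^2 = 0.209457 + 4.66489 = 4.874347
denominator = 18 + 11 - 2 = 27
s_p^2 = 4.874347 / 27 = 0.18053137
s_p = sqrt(0.18053137) = 0.4249

0.4249


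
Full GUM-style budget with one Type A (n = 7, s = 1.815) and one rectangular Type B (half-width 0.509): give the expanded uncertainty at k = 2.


u_A = s / sqrt(n) = 1.815 / sqrt(7) = 0.68600552
u_B = half_width / sqrt(3) = 0.509 / sqrt(3) = 0.29387129
uc = sqrt(u_A^2 + u_B^2) = sqrt(0.68600552^2 + 0.29387129^2) = 0.74630015
U = k * uc = 2 * 0.74630015
U = 1.4926

1.4926


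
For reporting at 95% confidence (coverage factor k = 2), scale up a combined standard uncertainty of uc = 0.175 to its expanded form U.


U = k * uc
U = 2 * 0.175
U = 0.3500

0.3500


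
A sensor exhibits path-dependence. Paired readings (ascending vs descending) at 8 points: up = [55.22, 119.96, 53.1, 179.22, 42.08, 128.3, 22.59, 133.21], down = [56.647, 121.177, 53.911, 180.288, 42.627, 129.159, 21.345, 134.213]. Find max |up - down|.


|55.22 - 56.647| = 1.4270
|119.96 - 121.177| = 1.2170
|53.1 - 53.911| = 0.8110
|179.22 - 180.288| = 1.0680
|42.08 - 42.627| = 0.5470
|128.3 - 129.159| = 0.8590
|22.59 - 21.345| = 1.2450
|133.21 - 134.213| = 1.0030
hysteresis = max(diffs) = 1.4270

1.4270


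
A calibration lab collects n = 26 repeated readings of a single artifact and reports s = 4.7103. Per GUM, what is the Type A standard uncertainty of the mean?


u_A = s / sqrt(n)
u_A = 4.7103 / sqrt(26)
u_A = 4.7103 / 5.0990195
u_A = 0.9238

0.9238


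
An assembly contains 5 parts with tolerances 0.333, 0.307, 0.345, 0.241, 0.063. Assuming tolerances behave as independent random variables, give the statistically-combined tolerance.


RSS = sqrt(0.333^2 + 0.307^2 + 0.345^2 + 0.241^2 + 0.063^2)
= sqrt(0.386213)
= 0.6215

0.6215


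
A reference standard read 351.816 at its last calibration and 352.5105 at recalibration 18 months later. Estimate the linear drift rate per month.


rate = (v2 - v1) / months
= (352.5105 - 351.816) / 18
= 0.6945 / 18
= 0.0386

0.0386


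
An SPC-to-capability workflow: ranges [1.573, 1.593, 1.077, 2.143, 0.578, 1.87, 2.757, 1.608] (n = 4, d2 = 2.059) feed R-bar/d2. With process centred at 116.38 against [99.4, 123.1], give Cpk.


R_bar = (1.573 + 1.593 + 1.077 + 2.143 + 0.578 + 1.87 + 2.757 + 1.608) / 8 = 1.649875
sigma = R_bar / d2 = 1.649875 / 2.059 = 0.80129917
Cp = (USL - LSL)/(6*sigma) = (123.1 - 99.4)/(6*0.80129917) = 4.9295
Cpu = (123.1 - 116.38)/(3*0.80129917) = 2.7955
Cpl = (116.38 - 99.4)/(3*0.80129917) = 7.0635
Cpk = min(Cpu, Cpl) = 2.7955

2.7955


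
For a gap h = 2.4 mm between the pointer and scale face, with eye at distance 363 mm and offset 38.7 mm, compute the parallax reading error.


error = h * offset / d
= 2.4 * 38.7 / 363
= 0.2559

0.2559


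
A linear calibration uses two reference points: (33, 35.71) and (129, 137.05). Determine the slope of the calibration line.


slope = (y2 - y1) / (x2 - x1)
= (137.05 - 35.71) / (129 - 33)
= 101.3400 / 96
= 1.0556

1.0556


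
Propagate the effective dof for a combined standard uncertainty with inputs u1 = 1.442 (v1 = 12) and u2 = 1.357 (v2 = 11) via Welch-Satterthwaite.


uc = sqrt(u1^2 + u2^2) = sqrt(1.442^2 + 1.357^2) = 1.9801043
v_eff = uc^4 / (u1^4/v1 + u2^4/v2)
= 1.9801043^4 / (1.442^4/12 + 1.357^4/11)
= 15.372775 / 0.66857965
v_eff = 22.9932

22.9932


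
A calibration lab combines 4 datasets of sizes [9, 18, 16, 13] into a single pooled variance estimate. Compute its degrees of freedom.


nu = sum_i (n_i - 1)
nu = ((9 - 1) + (18 - 1) + (16 - 1) + (13 - 1))
nu = 8 + 17 + 15 + 12
nu = 52

52


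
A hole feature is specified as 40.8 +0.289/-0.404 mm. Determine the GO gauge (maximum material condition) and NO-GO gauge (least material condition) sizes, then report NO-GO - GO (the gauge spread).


GO = nominal - lower_tol (smallest hole = maximum material condition)
GO = 40.8 - 0.404 = 40.396
NO-GO = nominal + upper_tol (largest hole = least material condition)
NO-GO = 40.8 + 0.289 = 41.089
spread = NO-GO - GO = 41.089 - 40.396 = 0.6930

0.6930


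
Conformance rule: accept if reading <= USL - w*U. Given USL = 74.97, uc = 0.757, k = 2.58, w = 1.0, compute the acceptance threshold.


U = k * uc = 2.58 * 0.757 = 1.95306
guard band g = w * U = 1.0 * 1.95306 = 1.95306
AL = USL - g = 74.97 - 1.95306
AL = 73.0169

73.0169


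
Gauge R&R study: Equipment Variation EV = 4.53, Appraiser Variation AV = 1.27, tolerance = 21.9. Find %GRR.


GRR = sqrt(EV^2 + AV^2) = sqrt(4.53^2 + 1.27^2) = 4.7046573
%GRR = GRR / tol * 100 = 4.7046573 / 21.9 * 100
%GRR = 21.4825

21.4825


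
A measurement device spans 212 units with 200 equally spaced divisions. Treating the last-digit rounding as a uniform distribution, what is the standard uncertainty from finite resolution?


resolution = range / divisions
resolution = 212 / 200 = 1.06
u_res = resolution / (2*sqrt(3))
u_res = 1.06 / 3.4641016
u_res = 0.3060

0.3060


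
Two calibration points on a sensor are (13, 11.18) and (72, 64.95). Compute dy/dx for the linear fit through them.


slope = (y2 - y1) / (x2 - x1)
= (64.95 - 11.18) / (72 - 13)
= 53.7700 / 59
= 0.9114

0.9114


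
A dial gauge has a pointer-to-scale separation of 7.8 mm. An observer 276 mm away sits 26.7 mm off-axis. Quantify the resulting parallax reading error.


error = h * offset / d
= 7.8 * 26.7 / 276
= 0.7546

0.7546


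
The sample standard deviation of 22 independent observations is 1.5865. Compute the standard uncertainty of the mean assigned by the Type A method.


u_A = s / sqrt(n)
u_A = 1.5865 / sqrt(22)
u_A = 1.5865 / 4.6904158
u_A = 0.3382

0.3382


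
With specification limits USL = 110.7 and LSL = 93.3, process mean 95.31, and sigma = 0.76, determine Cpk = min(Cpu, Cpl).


Cpu = (USL - mean) / (3*sigma) = (110.7 - 95.31) / (3*0.76) = 6.7500
Cpl = (mean - LSL) / (3*sigma) = (95.31 - 93.3) / (3*0.76) = 0.8816
Cpk = min(Cpu, Cpl) = 0.8816

0.8816


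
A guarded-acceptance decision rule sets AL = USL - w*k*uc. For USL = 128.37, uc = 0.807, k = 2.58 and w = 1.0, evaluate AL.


U = k * uc = 2.58 * 0.807 = 2.08206
guard band g = w * U = 1.0 * 2.08206 = 2.08206
AL = USL - g = 128.37 - 2.08206
AL = 126.2879

126.2879


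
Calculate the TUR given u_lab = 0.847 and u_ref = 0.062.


TUR = u_lab / u_ref
= 0.847 / 0.062
= 13.6613

13.6613


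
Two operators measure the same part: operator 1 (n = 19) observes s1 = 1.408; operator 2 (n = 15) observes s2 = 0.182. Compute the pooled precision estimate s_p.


s_p = sqrt(((n1-1)*s1^2 + (n2-1)*s2^2) / (n1+n2-2))
numerator = (19-1)*1.408^2 + (15-1)*0.182^2 = 35.684352 + 0.463736 = 36.148088
denominator = 19 + 15 - 2 = 32
s_p^2 = 36.148088 / 32 = 1.1296278
s_p = sqrt(1.1296278) = 1.0628

1.0628


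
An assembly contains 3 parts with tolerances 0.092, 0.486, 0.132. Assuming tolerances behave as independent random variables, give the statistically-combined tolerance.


RSS = sqrt(0.092^2 + 0.486^2 + 0.132^2)
= sqrt(0.262084)
= 0.5119

0.5119


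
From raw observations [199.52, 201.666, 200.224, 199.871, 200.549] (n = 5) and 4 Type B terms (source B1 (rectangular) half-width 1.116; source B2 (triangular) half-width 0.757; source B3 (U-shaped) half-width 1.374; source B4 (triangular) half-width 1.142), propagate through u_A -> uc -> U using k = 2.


mean = (199.52 + 201.666 + 200.224 + 199.871 + 200.549) / 5 = 200.366
s = sqrt(sum((x - mean)^2)/(n-1)) = 0.82225209
u_A = s / sqrt(n) = 0.82225209 / sqrt(5) = 0.36772231
u_B1 = 1.116 / sqrt(3) = 0.6443229
u_B2 = 0.757 / sqrt(6) = 0.30904396
u_B3 = 1.374 / sqrt(2) = 0.97156472
u_B4 = 1.142 / sqrt(6) = 0.46621955
uc = sqrt(0.36772231^2 + 0.6443229^2 + 0.30904396^2 + 0.97156472^2 + 0.46621955^2) = 1.3443134
U = k * uc = 2 * 1.3443134
U = 2.6886

2.6886


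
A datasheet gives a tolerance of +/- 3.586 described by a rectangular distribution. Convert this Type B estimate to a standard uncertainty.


u_B = half_width / sqrt(3)
u_B = 3.586 / 1.7320508
u_B = 2.0704

2.0704


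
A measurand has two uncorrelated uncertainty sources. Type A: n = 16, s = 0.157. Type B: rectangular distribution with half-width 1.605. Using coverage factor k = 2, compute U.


u_A = s / sqrt(n) = 0.157 / sqrt(16) = 0.03925
u_B = half_width / sqrt(3) = 1.605 / sqrt(3) = 0.92664718
uc = sqrt(u_A^2 + u_B^2) = sqrt(0.03925^2 + 0.92664718^2) = 0.92747806
U = k * uc = 2 * 0.92747806
U = 1.8550

1.8550


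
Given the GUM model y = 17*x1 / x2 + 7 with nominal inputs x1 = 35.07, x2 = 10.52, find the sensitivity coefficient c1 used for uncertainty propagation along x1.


y = 17*x1 / x2 + 7
dy/dx1 = 17/x2
Evaluate at x2 = 10.52: c1 = 17 / 10.52
c1 = 1.6160

1.6160


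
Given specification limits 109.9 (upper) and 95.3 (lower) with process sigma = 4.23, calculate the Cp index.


Cp = (USL - LSL) / (6 * sigma)
= (109.9 - 95.3) / (6 * 4.23)
= 14.6000 / 25.3800
= 0.5753

0.5753


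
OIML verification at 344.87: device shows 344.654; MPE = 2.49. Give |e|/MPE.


e = indication - reference = 344.654 - 344.87 = -0.2160
|e| = 0.2160
ratio = |e| / MPE = 0.2160 / 2.49
ratio = 0.0867

0.0867


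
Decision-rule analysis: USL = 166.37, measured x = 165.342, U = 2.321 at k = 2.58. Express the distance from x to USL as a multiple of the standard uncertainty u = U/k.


u = U / k = 2.321 / 2.58 = 0.8996124
margin = |USL - x| = |166.37 - 165.342| = 1.028
z = margin / u = 1.028 / 0.8996124
z = 1.1427

1.1427


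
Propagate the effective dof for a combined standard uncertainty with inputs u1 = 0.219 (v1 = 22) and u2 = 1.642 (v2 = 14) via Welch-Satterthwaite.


uc = sqrt(u1^2 + u2^2) = sqrt(0.219^2 + 1.642^2) = 1.6565401
v_eff = uc^4 / (u1^4/v1 + u2^4/v2)
= 1.6565401^4 / (0.219^4/22 + 1.642^4/14)
= 7.5302226 / 0.51934029
v_eff = 14.4996

14.4996


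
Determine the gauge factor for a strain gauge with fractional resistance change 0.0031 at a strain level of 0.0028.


GF = (dR/R) / epsilon
= 0.0031 / 0.0028
= 1.1071

1.1071


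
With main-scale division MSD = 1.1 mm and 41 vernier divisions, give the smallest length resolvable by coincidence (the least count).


LC = MSD / n_div
= 1.1 / 41
= 0.0268

0.0268


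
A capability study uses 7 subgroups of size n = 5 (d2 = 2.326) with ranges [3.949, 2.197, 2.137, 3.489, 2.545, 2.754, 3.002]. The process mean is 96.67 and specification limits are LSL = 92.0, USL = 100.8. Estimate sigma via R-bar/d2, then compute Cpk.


R_bar = (3.949 + 2.197 + 2.137 + 3.489 + 2.545 + 2.754 + 3.002) / 7 = 2.8675714
sigma = R_bar / d2 = 2.8675714 / 2.326 = 1.2328338
Cp = (USL - LSL)/(6*sigma) = (100.8 - 92.0)/(6*1.2328338) = 1.1897
Cpu = (100.8 - 96.67)/(3*1.2328338) = 1.1167
Cpl = (96.67 - 92.0)/(3*1.2328338) = 1.2627
Cpk = min(Cpu, Cpl) = 1.1167

1.1167


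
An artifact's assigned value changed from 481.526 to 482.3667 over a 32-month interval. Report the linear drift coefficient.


rate = (v2 - v1) / months
= (482.3667 - 481.526) / 32
= 0.8407 / 32
= 0.0263

0.0263


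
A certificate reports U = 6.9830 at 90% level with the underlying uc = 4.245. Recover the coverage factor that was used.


k = U / uc
k = 6.9830 / 4.245
k = 1.645

1.645


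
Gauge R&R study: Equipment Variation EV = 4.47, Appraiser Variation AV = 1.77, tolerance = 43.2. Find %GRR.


GRR = sqrt(EV^2 + AV^2) = sqrt(4.47^2 + 1.77^2) = 4.8076814
%GRR = GRR / tol * 100 = 4.8076814 / 43.2 * 100
%GRR = 11.1289

11.1289


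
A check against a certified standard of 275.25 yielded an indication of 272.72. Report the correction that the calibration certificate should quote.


Correction = standard - reading
= 275.25 - 272.72
= 2.5300

2.5300


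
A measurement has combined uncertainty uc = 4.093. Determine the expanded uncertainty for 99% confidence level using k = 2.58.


U = k * uc
U = 2.58 * 4.093
U = 10.5599

10.5599


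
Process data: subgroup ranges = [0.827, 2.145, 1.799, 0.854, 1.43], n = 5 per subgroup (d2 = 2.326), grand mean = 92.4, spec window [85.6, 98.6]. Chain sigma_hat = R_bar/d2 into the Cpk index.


R_bar = (0.827 + 2.145 + 1.799 + 0.854 + 1.43) / 5 = 1.411
sigma = R_bar / d2 = 1.411 / 2.326 = 0.60662081
Cp = (USL - LSL)/(6*sigma) = (98.6 - 85.6)/(6*0.60662081) = 3.5717
Cpu = (98.6 - 92.4)/(3*0.60662081) = 3.4069
Cpl = (92.4 - 85.6)/(3*0.60662081) = 3.7365
Cpk = min(Cpu, Cpl) = 3.4069

3.4069


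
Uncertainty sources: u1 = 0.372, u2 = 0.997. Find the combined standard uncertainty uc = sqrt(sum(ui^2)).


uc = sqrt(0.372^2 + 0.997^2)
uc = sqrt(1.132393)
uc = 1.0641

1.0641


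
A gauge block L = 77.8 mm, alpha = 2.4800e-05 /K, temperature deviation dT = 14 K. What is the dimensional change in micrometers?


dL = L * alpha * dT
= 77.8 * 2.4800e-05 * 14
= 0.0270122 mm
dL_um = 0.0270122 * 1000 = 27.0122 um

27.0122


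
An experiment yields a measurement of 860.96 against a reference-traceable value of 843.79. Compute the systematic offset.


Systematic error = measured - true
= 860.96 - 843.79
= 17.1700

17.1700


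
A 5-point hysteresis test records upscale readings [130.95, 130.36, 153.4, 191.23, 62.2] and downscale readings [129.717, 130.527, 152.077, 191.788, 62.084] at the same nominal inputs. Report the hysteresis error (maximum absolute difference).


|130.95 - 129.717| = 1.2330
|130.36 - 130.527| = 0.1670
|153.4 - 152.077| = 1.3230
|191.23 - 191.788| = 0.5580
|62.2 - 62.084| = 0.1160
hysteresis = max(diffs) = 1.3230

1.3230


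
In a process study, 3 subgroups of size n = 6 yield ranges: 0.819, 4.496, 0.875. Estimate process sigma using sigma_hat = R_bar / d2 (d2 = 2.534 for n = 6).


R_bar = (0.819 + 4.496 + 0.875) / 3
R_bar = 6.19 / 3 = 2.0633333
sigma_hat = R_bar / d2 = 2.0633333 / 2.534 = 0.8143

0.8143


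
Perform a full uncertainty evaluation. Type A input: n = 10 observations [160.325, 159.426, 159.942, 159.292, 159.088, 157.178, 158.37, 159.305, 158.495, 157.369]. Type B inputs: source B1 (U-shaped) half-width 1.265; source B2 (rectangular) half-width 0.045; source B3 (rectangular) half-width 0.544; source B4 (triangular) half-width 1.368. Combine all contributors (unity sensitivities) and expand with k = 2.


mean = (160.325 + 159.426 + 159.942 + 159.292 + 159.088 + 157.178 + 158.37 + 159.305 + 158.495 + 157.369) / 10 = 158.879
s = sqrt(sum((x - mean)^2)/(n-1)) = 1.0271783
u_A = s / sqrt(n) = 1.0271783 / sqrt(10) = 0.3248223
u_B1 = 1.265 / sqrt(2) = 0.89449008
u_B2 = 0.045 / sqrt(3) = 0.025980762
u_B3 = 0.544 / sqrt(3) = 0.31407855
u_B4 = 1.368 / sqrt(6) = 0.55848366
uc = sqrt(0.3248223^2 + 0.89449008^2 + 0.025980762^2 + 0.31407855^2 + 0.55848366^2) = 1.1475393
U = k * uc = 2 * 1.1475393
U = 2.2951

2.2951


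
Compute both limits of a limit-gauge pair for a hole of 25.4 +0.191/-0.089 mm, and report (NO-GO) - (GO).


GO = nominal - lower_tol (smallest hole = maximum material condition)
GO = 25.4 - 0.089 = 25.311
NO-GO = nominal + upper_tol (largest hole = least material condition)
NO-GO = 25.4 + 0.191 = 25.591
spread = NO-GO - GO = 25.591 - 25.311 = 0.2800

0.2800


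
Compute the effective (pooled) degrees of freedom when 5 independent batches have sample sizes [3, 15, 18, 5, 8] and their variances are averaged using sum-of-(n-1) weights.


nu = sum_i (n_i - 1)
nu = ((3 - 1) + (15 - 1) + (18 - 1) + (5 - 1) + (8 - 1))
nu = 2 + 14 + 17 + 4 + 7
nu = 44

44


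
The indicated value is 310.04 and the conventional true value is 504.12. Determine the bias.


Systematic error = measured - true
= 310.04 - 504.12
= -194.0800

-194.0800


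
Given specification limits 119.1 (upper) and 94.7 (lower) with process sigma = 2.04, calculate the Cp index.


Cp = (USL - LSL) / (6 * sigma)
= (119.1 - 94.7) / (6 * 2.04)
= 24.4000 / 12.2400
= 1.9935

1.9935


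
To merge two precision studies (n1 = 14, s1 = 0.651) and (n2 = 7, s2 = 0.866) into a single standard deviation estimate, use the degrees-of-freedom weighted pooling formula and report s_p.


s_p = sqrt(((n1-1)*s1^2 + (n2-1)*s2^2) / (n1+n2-2))
numerator = (14-1)*0.651^2 + (7-1)*0.866^2 = 5.509413 + 4.499736 = 10.009149
denominator = 14 + 7 - 2 = 19
s_p^2 = 10.009149 / 19 = 0.52679732
s_p = sqrt(0.52679732) = 0.7258

0.7258


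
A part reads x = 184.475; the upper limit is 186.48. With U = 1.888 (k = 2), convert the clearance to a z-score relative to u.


u = U / k = 1.888 / 2 = 0.944
margin = |USL - x| = |186.48 - 184.475| = 2.005
z = margin / u = 2.005 / 0.944
z = 2.1239

2.1239


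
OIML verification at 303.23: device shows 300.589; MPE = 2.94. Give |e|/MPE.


e = indication - reference = 300.589 - 303.23 = -2.6410
|e| = 2.6410
ratio = |e| / MPE = 2.6410 / 2.94
ratio = 0.8983

0.8983


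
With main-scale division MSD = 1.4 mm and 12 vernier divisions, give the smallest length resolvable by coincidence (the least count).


LC = MSD / n_div
= 1.4 / 12
= 0.1167

0.1167


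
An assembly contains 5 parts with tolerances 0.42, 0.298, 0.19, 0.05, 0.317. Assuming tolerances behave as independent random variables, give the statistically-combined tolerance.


RSS = sqrt(0.42^2 + 0.298^2 + 0.19^2 + 0.05^2 + 0.317^2)
= sqrt(0.404293)
= 0.6358

0.6358


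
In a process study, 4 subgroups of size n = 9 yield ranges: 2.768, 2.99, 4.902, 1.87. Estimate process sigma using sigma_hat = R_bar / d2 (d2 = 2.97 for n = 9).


R_bar = (2.768 + 2.99 + 4.902 + 1.87) / 4
R_bar = 12.53 / 4 = 3.1325
sigma_hat = R_bar / d2 = 3.1325 / 2.97 = 1.0547

1.0547


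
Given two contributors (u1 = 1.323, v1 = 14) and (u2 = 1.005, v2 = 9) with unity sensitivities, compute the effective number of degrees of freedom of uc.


uc = sqrt(u1^2 + u2^2) = sqrt(1.323^2 + 1.005^2) = 1.6614313
v_eff = uc^4 / (u1^4/v1 + u2^4/v2)
= 1.6614313^4 / (1.323^4/14 + 1.005^4/9)
= 7.619554 / 0.33218231
v_eff = 22.9379

22.9379


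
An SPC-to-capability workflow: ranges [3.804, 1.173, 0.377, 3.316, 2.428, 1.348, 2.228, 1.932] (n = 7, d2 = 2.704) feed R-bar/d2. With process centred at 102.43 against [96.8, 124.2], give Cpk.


R_bar = (3.804 + 1.173 + 0.377 + 3.316 + 2.428 + 1.348 + 2.228 + 1.932) / 8 = 2.07575
sigma = R_bar / d2 = 2.07575 / 2.704 = 0.76765902
Cp = (USL - LSL)/(6*sigma) = (124.2 - 96.8)/(6*0.76765902) = 5.9488
Cpu = (124.2 - 102.43)/(3*0.76765902) = 9.4530
Cpl = (102.43 - 96.8)/(3*0.76765902) = 2.4447
Cpk = min(Cpu, Cpl) = 2.4447

2.4447


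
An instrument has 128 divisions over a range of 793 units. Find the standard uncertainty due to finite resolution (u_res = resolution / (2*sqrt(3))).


resolution = range / divisions
resolution = 793 / 128 = 6.1953125
u_res = resolution / (2*sqrt(3))
u_res = 6.1953125 / 3.4641016
u_res = 1.7884

1.7884


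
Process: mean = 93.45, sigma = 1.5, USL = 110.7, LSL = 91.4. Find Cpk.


Cpu = (USL - mean) / (3*sigma) = (110.7 - 93.45) / (3*1.5) = 3.8333
Cpl = (mean - LSL) / (3*sigma) = (93.45 - 91.4) / (3*1.5) = 0.4556
Cpk = min(Cpu, Cpl) = 0.4556

0.4556


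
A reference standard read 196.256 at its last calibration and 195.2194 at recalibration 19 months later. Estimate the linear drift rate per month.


rate = (v2 - v1) / months
= (195.2194 - 196.256) / 19
= -1.0366 / 19
= -0.0546

-0.0546


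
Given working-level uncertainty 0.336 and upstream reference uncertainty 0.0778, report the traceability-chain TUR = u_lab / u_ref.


TUR = u_lab / u_ref
= 0.336 / 0.0778
= 4.3188

4.3188


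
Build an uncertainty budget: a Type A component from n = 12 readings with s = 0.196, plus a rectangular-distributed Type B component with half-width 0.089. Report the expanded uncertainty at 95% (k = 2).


u_A = s / sqrt(n) = 0.196 / sqrt(12) = 0.056580326
u_B = half_width / sqrt(3) = 0.089 / sqrt(3) = 0.051384174
uc = sqrt(u_A^2 + u_B^2) = sqrt(0.056580326^2 + 0.051384174^2) = 0.076430796
U = k * uc = 2 * 0.076430796
U = 0.1529

0.1529


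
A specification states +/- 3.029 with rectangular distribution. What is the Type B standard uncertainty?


u_B = half_width / sqrt(3)
u_B = 3.029 / 1.7320508
u_B = 1.7488

1.7488


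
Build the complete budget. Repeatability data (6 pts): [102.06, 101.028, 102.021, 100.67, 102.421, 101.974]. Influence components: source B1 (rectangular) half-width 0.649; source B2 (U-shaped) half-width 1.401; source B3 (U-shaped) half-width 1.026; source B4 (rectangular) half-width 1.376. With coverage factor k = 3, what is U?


mean = (102.06 + 101.028 + 102.021 + 100.67 + 102.421 + 101.974) / 6 = 101.6956667
s = sqrt(sum((x - mean)^2)/(n-1)) = 0.68409493
u_A = s / sqrt(n) = 0.68409493 / sqrt(6) = 0.27928059
u_B1 = 0.649 / sqrt(3) = 0.37470032
u_B2 = 1.401 / sqrt(2) = 0.9906566
u_B3 = 1.026 / sqrt(2) = 0.72549156
u_B4 = 1.376 / sqrt(3) = 0.79443397
uc = sqrt(0.27928059^2 + 0.37470032^2 + 0.9906566^2 + 0.72549156^2 + 0.79443397^2) = 1.5353377
U = k * uc = 3 * 1.5353377
U = 4.6060

4.6060


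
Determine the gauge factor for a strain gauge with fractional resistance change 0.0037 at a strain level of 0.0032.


GF = (dR/R) / epsilon
= 0.0037 / 0.0032
= 1.1562

1.1562


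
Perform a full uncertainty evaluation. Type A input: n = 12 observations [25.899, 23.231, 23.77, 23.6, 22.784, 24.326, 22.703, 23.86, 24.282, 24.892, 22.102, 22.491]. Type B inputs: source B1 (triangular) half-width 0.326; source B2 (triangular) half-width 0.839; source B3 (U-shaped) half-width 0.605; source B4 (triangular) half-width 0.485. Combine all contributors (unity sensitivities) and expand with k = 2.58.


mean = (25.899 + 23.231 + 23.77 + 23.6 + 22.784 + 24.326 + 22.703 + 23.86 + 24.282 + 24.892 + 22.102 + 22.491) / 12 = 23.66166667
s = sqrt(sum((x - mean)^2)/(n-1)) = 1.0903812
u_A = s / sqrt(n) = 1.0903812 / sqrt(12) = 0.31476594
u_B1 = 0.326 / sqrt(6) = 0.13308894
u_B2 = 0.839 / sqrt(6) = 0.34252032
u_B3 = 0.605 / sqrt(2) = 0.4277996
u_B4 = 0.485 / sqrt(6) = 0.19800042
uc = sqrt(0.31476594^2 + 0.13308894^2 + 0.34252032^2 + 0.4277996^2 + 0.19800042^2) = 0.67551987
U = k * uc = 2.58 * 0.67551987
U = 1.7428

1.7428


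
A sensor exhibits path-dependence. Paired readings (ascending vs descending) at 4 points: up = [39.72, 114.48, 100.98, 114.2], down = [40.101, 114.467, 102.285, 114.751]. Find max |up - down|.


|39.72 - 40.101| = 0.3810
|114.48 - 114.467| = 0.0130
|100.98 - 102.285| = 1.3050
|114.2 - 114.751| = 0.5510
hysteresis = max(diffs) = 1.3050

1.3050


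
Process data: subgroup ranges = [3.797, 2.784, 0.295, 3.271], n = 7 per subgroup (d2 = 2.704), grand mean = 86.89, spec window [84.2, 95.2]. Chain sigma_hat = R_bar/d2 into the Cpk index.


R_bar = (3.797 + 2.784 + 0.295 + 3.271) / 4 = 2.53675
sigma = R_bar / d2 = 2.53675 / 2.704 = 0.93814719
Cp = (USL - LSL)/(6*sigma) = (95.2 - 84.2)/(6*0.93814719) = 1.9542
Cpu = (95.2 - 86.89)/(3*0.93814719) = 2.9526
Cpl = (86.89 - 84.2)/(3*0.93814719) = 0.9558
Cpk = min(Cpu, Cpl) = 0.9558

0.9558


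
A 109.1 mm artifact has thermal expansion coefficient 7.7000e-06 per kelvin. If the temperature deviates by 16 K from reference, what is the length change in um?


dL = L * alpha * dT
= 109.1 * 7.7000e-06 * 16
= 0.0134411 mm
dL_um = 0.0134411 * 1000 = 13.4411 um

13.4411


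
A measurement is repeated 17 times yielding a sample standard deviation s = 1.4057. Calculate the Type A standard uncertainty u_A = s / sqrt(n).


u_A = s / sqrt(n)
u_A = 1.4057 / sqrt(17)
u_A = 1.4057 / 4.1231056
u_A = 0.3409

0.3409


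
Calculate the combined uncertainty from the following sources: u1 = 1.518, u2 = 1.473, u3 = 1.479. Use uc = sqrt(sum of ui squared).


uc = sqrt(1.518^2 + 1.473^2 + 1.479^2)
uc = sqrt(6.661494)
uc = 2.5810

2.5810


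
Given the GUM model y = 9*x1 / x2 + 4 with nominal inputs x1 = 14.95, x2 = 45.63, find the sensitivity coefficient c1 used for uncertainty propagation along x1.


y = 9*x1 / x2 + 4
dy/dx1 = 9/x2
Evaluate at x2 = 45.63: c1 = 9 / 45.63
c1 = 0.1972

0.1972


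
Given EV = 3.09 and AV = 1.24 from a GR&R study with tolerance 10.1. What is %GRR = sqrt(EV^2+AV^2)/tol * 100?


GRR = sqrt(EV^2 + AV^2) = sqrt(3.09^2 + 1.24^2) = 3.3295195
%GRR = GRR / tol * 100 = 3.3295195 / 10.1 * 100
%GRR = 32.9655

32.9655


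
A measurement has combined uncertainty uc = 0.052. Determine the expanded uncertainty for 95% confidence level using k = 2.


U = k * uc
U = 2 * 0.052
U = 0.1040

0.1040


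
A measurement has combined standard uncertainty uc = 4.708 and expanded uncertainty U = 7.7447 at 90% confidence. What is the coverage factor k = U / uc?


k = U / uc
k = 7.7447 / 4.708
k = 1.645

1.645


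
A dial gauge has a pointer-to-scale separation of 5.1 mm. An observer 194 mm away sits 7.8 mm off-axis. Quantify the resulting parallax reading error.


error = h * offset / d
= 5.1 * 7.8 / 194
= 0.2051

0.2051


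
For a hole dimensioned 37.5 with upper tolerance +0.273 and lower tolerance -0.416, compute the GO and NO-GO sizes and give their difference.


GO = nominal - lower_tol (smallest hole = maximum material condition)
GO = 37.5 - 0.416 = 37.084
NO-GO = nominal + upper_tol (largest hole = least material condition)
NO-GO = 37.5 + 0.273 = 37.773
spread = NO-GO - GO = 37.773 - 37.084 = 0.6890

0.6890


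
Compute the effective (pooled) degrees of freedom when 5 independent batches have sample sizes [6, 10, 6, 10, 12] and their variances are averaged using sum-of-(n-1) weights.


nu = sum_i (n_i - 1)
nu = ((6 - 1) + (10 - 1) + (6 - 1) + (10 - 1) + (12 - 1))
nu = 5 + 9 + 5 + 9 + 11
nu = 39

39


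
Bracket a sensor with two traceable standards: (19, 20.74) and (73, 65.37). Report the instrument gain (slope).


slope = (y2 - y1) / (x2 - x1)
= (65.37 - 20.74) / (73 - 19)
= 44.6300 / 54
= 0.8265

0.8265


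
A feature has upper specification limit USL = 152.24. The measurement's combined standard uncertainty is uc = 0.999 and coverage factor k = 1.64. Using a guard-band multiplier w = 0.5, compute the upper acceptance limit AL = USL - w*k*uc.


U = k * uc = 1.64 * 0.999 = 1.63836
guard band g = w * U = 0.5 * 1.63836 = 0.81918
AL = USL - g = 152.24 - 0.81918
AL = 151.4208

151.4208


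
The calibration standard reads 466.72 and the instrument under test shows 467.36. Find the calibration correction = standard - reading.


Correction = standard - reading
= 466.72 - 467.36
= -0.6400

-0.6400


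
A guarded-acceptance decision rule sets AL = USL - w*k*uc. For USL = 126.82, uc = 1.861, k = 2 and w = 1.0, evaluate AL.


U = k * uc = 2 * 1.861 = 3.722
guard band g = w * U = 1.0 * 3.722 = 3.722
AL = USL - g = 126.82 - 3.722
AL = 123.0980

123.0980


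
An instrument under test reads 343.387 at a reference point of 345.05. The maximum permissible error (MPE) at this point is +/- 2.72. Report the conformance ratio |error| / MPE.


e = indication - reference = 343.387 - 345.05 = -1.6630
|e| = 1.6630
ratio = |e| / MPE = 1.6630 / 2.72
ratio = 0.6114

0.6114


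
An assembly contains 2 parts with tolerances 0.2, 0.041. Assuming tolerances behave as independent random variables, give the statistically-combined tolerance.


RSS = sqrt(0.2^2 + 0.041^2)
= sqrt(0.041681)
= 0.2042

0.2042


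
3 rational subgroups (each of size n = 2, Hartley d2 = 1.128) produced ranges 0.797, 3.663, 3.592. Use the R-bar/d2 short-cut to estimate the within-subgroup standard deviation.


R_bar = (0.797 + 3.663 + 3.592) / 3
R_bar = 8.052 / 3 = 2.684
sigma_hat = R_bar / d2 = 2.684 / 1.128 = 2.3794

2.3794


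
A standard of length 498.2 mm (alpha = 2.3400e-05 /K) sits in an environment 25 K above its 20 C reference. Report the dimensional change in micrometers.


dL = L * alpha * dT
= 498.2 * 2.3400e-05 * 25
= 0.2914470 mm
dL_um = 0.2914470 * 1000 = 291.4470 um

291.4470


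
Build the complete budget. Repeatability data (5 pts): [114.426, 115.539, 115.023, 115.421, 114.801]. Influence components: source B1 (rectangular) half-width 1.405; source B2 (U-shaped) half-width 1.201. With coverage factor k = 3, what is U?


mean = (114.426 + 115.539 + 115.023 + 115.421 + 114.801) / 5 = 115.042
s = sqrt(sum((x - mean)^2)/(n-1)) = 0.45512306
u_A = s / sqrt(n) = 0.45512306 / sqrt(5) = 0.20353722
u_B1 = 1.405 / sqrt(3) = 0.81117713
u_B2 = 1.201 / sqrt(2) = 0.84923524
uc = sqrt(0.20353722^2 + 0.81117713^2 + 0.84923524^2) = 1.1919045
U = k * uc = 3 * 1.1919045
U = 3.5757

3.5757


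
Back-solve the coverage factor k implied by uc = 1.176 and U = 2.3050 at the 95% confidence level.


k = U / uc
k = 2.3050 / 1.176
k = 1.96

1.96


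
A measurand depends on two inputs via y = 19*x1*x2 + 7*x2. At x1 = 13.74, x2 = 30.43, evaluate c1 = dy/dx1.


y = 19*x1*x2 + 7*x2
dy/dx1 = 19*x2
Evaluate at x2 = 30.43: c1 = 19 * 30.43
c1 = 578.1700

578.1700


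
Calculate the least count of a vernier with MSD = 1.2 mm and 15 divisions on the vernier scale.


LC = MSD / n_div
= 1.2 / 15
= 0.0800

0.0800


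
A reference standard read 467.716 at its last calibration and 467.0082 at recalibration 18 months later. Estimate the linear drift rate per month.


rate = (v2 - v1) / months
= (467.0082 - 467.716) / 18
= -0.7078 / 18
= -0.0393

-0.0393


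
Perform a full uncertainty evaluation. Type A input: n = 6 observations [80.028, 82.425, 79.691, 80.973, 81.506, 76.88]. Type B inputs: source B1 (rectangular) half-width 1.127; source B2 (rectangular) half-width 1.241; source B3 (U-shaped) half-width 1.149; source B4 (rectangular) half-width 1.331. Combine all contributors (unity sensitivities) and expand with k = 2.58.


mean = (80.028 + 82.425 + 79.691 + 80.973 + 81.506 + 76.88) / 6 = 80.2505
s = sqrt(sum((x - mean)^2)/(n-1)) = 1.9261128
u_A = s / sqrt(n) = 1.9261128 / sqrt(6) = 0.78633226
u_B1 = 1.127 / sqrt(3) = 0.65067375
u_B2 = 1.241 / sqrt(3) = 0.71649168
u_B3 = 1.149 / sqrt(2) = 0.81246569
u_B4 = 1.331 / sqrt(3) = 0.76845321
uc = sqrt(0.78633226^2 + 0.65067375^2 + 0.71649168^2 + 0.81246569^2 + 0.76845321^2) = 1.6750152
U = k * uc = 2.58 * 1.6750152
U = 4.3215

4.3215


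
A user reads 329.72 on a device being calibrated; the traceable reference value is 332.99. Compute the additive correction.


Correction = standard - reading
= 332.99 - 329.72
= 3.2700

3.2700


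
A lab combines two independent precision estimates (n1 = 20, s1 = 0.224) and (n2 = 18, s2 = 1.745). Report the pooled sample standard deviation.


s_p = sqrt(((n1-1)*s1^2 + (n2-1)*s2^2) / (n1+n2-2))
numerator = (20-1)*0.224^2 + (18-1)*1.745^2 = 0.953344 + 51.765425 = 52.718769
denominator = 20 + 18 - 2 = 36
s_p^2 = 52.718769 / 36 = 1.4644103
s_p = sqrt(1.4644103) = 1.2101

1.2101


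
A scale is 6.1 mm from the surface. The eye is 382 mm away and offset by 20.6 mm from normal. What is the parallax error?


error = h * offset / d
= 6.1 * 20.6 / 382
= 0.3290

0.3290


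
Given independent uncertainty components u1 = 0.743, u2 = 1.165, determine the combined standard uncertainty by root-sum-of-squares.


uc = sqrt(0.743^2 + 1.165^2)
uc = sqrt(1.909274)
uc = 1.3818

1.3818


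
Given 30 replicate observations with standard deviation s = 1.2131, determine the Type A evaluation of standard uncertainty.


u_A = s / sqrt(n)
u_A = 1.2131 / sqrt(30)
u_A = 1.2131 / 5.4772256
u_A = 0.2215

0.2215


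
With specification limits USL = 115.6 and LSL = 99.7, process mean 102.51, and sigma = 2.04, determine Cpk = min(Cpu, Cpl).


Cpu = (USL - mean) / (3*sigma) = (115.6 - 102.51) / (3*2.04) = 2.1389
Cpl = (mean - LSL) / (3*sigma) = (102.51 - 99.7) / (3*2.04) = 0.4592
Cpk = min(Cpu, Cpl) = 0.4592

0.4592


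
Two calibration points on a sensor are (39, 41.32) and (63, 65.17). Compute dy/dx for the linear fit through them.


slope = (y2 - y1) / (x2 - x1)
= (65.17 - 41.32) / (63 - 39)
= 23.8500 / 24
= 0.9938

0.9938


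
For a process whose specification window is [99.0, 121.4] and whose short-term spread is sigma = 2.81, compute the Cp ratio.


Cp = (USL - LSL) / (6 * sigma)
= (121.4 - 99.0) / (6 * 2.81)
= 22.4000 / 16.8600
= 1.3286

1.3286


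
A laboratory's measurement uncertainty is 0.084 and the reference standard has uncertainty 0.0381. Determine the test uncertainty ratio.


TUR = u_lab / u_ref
= 0.084 / 0.0381
= 2.2047

2.2047


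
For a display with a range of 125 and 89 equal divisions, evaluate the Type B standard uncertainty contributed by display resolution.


resolution = range / divisions
resolution = 125 / 89 = 1.4044944
u_res = resolution / (2*sqrt(3))
u_res = 1.4044944 / 3.4641016
u_res = 0.4054

0.4054


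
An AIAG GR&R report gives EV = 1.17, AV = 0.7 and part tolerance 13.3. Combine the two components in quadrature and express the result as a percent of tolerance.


GRR = sqrt(EV^2 + AV^2) = sqrt(1.17^2 + 0.7^2) = 1.3634148
%GRR = GRR / tol * 100 = 1.3634148 / 13.3 * 100
%GRR = 10.2512

10.2512
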